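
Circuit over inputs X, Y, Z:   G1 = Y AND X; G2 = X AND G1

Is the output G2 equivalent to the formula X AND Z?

G1 = Y AND X
G2 = X AND G1 = X AND (Y AND X)
At X=1, Y=0, Z=1: circuit gives 0, formula gives 1.

No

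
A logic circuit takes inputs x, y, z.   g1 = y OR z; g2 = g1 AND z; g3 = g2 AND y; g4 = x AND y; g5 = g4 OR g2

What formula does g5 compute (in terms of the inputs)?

g1 = y OR z
g2 = g1 AND z = (y OR z) AND z
g4 = x AND y
g5 = g4 OR g2 = (x AND y) OR ((y OR z) AND z)

(x AND y) OR ((y OR z) AND z)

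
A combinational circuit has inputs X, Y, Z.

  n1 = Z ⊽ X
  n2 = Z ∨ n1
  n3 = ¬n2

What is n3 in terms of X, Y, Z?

n1 = Z ⊽ X
n2 = Z ∨ n1 = Z ∨ (Z ⊽ X)
n3 = ¬n2 = ¬(Z ∨ (Z ⊽ X))

¬(Z ∨ (Z ⊽ X))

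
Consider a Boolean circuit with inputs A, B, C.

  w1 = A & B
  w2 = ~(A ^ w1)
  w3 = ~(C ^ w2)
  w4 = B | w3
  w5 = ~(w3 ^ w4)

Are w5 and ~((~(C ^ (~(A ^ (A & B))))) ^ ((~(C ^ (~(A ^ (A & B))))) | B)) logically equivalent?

w1 = A & B
w2 = ~(A ^ w1) = ~(A ^ (A & B))
w3 = ~(C ^ w2) = ~(C ^ (~(A ^ (A & B))))
w4 = B | w3 = B | (~(C ^ (~(A ^ (A & B)))))
w5 = ~(w3 ^ w4) = ~((~(C ^ (~(A ^ (A & B))))) ^ (B | (~(C ^ (~(A ^ (A & B)))))))
At A=0, B=1, C=0: circuit gives 0, formula gives 0.
At A=0, B=0, C=0: circuit gives 1, formula gives 1.
Agrees on all 8 inputs.

Yes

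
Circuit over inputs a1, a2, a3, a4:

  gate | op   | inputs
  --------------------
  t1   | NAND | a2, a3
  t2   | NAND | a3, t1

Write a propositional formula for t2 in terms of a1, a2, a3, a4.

a3 NAND (a2 NAND a3)

t1 = a2 NAND a3
t2 = a3 NAND t1 = a3 NAND (a2 NAND a3)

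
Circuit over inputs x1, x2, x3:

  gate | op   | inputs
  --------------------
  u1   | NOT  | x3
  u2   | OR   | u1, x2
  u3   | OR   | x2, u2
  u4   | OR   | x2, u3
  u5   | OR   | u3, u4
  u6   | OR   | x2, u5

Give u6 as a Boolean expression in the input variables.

x2 OR ((x2 OR (NOT x3 OR x2)) OR (x2 OR (x2 OR (NOT x3 OR x2))))

u1 = NOT x3
u2 = u1 OR x2 = NOT x3 OR x2
u3 = x2 OR u2 = x2 OR (NOT x3 OR x2)
u4 = x2 OR u3 = x2 OR (x2 OR (NOT x3 OR x2))
u5 = u3 OR u4 = (x2 OR (NOT x3 OR x2)) OR (x2 OR (x2 OR (NOT x3 OR x2)))
u6 = x2 OR u5 = x2 OR ((x2 OR (NOT x3 OR x2)) OR (x2 OR (x2 OR (NOT x3 OR x2))))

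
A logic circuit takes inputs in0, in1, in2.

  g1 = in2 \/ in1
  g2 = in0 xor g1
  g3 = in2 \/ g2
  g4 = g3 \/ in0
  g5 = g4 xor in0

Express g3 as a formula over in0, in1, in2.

in2 \/ (in0 xor (in2 \/ in1))

g1 = in2 \/ in1
g2 = in0 xor g1 = in0 xor (in2 \/ in1)
g3 = in2 \/ g2 = in2 \/ (in0 xor (in2 \/ in1))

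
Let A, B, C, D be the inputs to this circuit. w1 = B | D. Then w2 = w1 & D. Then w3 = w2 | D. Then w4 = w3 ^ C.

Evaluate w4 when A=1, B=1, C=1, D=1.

w1 = 1 | 1 = 1
w2 = 1 & 1 = 1
w3 = 1 | 1 = 1
w4 = 1 ^ 1 = 0

0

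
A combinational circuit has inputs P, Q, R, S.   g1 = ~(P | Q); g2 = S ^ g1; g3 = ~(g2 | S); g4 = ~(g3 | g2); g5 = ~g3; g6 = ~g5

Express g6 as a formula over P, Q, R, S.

~~(~((S ^ (~(P | Q))) | S))

g1 = ~(P | Q)
g2 = S ^ g1 = S ^ (~(P | Q))
g3 = ~(g2 | S) = ~((S ^ (~(P | Q))) | S)
g5 = ~g3 = ~(~((S ^ (~(P | Q))) | S))
g6 = ~g5 = ~~(~((S ^ (~(P | Q))) | S))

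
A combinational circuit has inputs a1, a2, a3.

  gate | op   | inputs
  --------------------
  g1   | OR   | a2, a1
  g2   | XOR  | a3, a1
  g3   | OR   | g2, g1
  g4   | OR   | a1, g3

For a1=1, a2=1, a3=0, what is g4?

1

g1 = 1 OR 1 = 1
g2 = 0 XOR 1 = 1
g3 = 1 OR 1 = 1
g4 = 1 OR 1 = 1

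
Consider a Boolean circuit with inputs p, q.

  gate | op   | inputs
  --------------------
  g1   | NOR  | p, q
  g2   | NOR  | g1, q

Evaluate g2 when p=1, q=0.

1

g1 = 1 NOR 0 = 0
g2 = 0 NOR 0 = 1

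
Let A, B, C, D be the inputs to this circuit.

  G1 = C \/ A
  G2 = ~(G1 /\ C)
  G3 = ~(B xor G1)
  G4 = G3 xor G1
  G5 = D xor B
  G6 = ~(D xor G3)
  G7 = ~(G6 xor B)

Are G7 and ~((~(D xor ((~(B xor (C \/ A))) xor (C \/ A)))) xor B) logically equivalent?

G1 = C \/ A
G3 = ~(B xor G1) = ~(B xor (C \/ A))
G6 = ~(D xor G3) = ~(D xor (~(B xor (C \/ A))))
G7 = ~(G6 xor B) = ~((~(D xor (~(B xor (C \/ A))))) xor B)
At A=0, B=0, C=1, D=0: circuit gives 0, formula gives 1.

No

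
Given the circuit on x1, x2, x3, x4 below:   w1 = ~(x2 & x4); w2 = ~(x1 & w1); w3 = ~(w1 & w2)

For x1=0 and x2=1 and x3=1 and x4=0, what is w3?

0

w1 = ~(1 & 0) = 1
w2 = ~(0 & 1) = 1
w3 = ~(1 & 1) = 0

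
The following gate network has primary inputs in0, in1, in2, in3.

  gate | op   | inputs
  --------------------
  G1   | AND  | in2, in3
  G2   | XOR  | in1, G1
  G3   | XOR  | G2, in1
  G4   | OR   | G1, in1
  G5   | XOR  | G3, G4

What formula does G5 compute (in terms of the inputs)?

G1 = in2 AND in3
G2 = in1 XOR G1 = in1 XOR (in2 AND in3)
G3 = G2 XOR in1 = (in1 XOR (in2 AND in3)) XOR in1
G4 = G1 OR in1 = (in2 AND in3) OR in1
G5 = G3 XOR G4 = ((in1 XOR (in2 AND in3)) XOR in1) XOR ((in2 AND in3) OR in1)

((in1 XOR (in2 AND in3)) XOR in1) XOR ((in2 AND in3) OR in1)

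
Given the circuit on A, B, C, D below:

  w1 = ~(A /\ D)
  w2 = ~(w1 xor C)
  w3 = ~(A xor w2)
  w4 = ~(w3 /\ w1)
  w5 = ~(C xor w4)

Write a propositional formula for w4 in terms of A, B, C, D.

w1 = ~(A /\ D)
w2 = ~(w1 xor C) = ~((~(A /\ D)) xor C)
w3 = ~(A xor w2) = ~(A xor (~((~(A /\ D)) xor C)))
w4 = ~(w3 /\ w1) = ~((~(A xor (~((~(A /\ D)) xor C)))) /\ (~(A /\ D)))

~((~(A xor (~((~(A /\ D)) xor C)))) /\ (~(A /\ D)))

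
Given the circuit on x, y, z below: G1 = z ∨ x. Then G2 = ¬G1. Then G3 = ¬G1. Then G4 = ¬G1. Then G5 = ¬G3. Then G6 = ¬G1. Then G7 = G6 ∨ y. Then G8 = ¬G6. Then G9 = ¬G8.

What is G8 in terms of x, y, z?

G1 = z ∨ x
G6 = ¬G1 = ¬(z ∨ x)
G8 = ¬G6 = ¬¬(z ∨ x)

¬¬(z ∨ x)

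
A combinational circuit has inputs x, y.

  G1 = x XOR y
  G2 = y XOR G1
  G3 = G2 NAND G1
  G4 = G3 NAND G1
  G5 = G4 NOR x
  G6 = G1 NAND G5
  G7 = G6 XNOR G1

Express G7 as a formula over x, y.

G1 = x XOR y
G2 = y XOR G1 = y XOR (x XOR y)
G3 = G2 NAND G1 = (y XOR (x XOR y)) NAND (x XOR y)
G4 = G3 NAND G1 = ((y XOR (x XOR y)) NAND (x XOR y)) NAND (x XOR y)
G5 = G4 NOR x = (((y XOR (x XOR y)) NAND (x XOR y)) NAND (x XOR y)) NOR x
G6 = G1 NAND G5 = (x XOR y) NAND ((((y XOR (x XOR y)) NAND (x XOR y)) NAND (x XOR y)) NOR x)
G7 = G6 XNOR G1 = ((x XOR y) NAND ((((y XOR (x XOR y)) NAND (x XOR y)) NAND (x XOR y)) NOR x)) XNOR (x XOR y)

((x XOR y) NAND ((((y XOR (x XOR y)) NAND (x XOR y)) NAND (x XOR y)) NOR x)) XNOR (x XOR y)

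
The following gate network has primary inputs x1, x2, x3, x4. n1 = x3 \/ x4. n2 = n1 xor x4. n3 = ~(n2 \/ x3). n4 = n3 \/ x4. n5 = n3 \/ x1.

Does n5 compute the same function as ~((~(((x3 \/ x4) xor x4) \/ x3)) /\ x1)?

n1 = x3 \/ x4
n2 = n1 xor x4 = (x3 \/ x4) xor x4
n3 = ~(n2 \/ x3) = ~(((x3 \/ x4) xor x4) \/ x3)
n5 = n3 \/ x1 = (~(((x3 \/ x4) xor x4) \/ x3)) \/ x1
At x1=0, x2=0, x3=1, x4=0: circuit gives 0, formula gives 1.

No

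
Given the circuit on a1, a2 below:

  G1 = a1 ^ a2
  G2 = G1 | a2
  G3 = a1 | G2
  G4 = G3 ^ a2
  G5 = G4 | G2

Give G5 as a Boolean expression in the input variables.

((a1 | ((a1 ^ a2) | a2)) ^ a2) | ((a1 ^ a2) | a2)

G1 = a1 ^ a2
G2 = G1 | a2 = (a1 ^ a2) | a2
G3 = a1 | G2 = a1 | ((a1 ^ a2) | a2)
G4 = G3 ^ a2 = (a1 | ((a1 ^ a2) | a2)) ^ a2
G5 = G4 | G2 = ((a1 | ((a1 ^ a2) | a2)) ^ a2) | ((a1 ^ a2) | a2)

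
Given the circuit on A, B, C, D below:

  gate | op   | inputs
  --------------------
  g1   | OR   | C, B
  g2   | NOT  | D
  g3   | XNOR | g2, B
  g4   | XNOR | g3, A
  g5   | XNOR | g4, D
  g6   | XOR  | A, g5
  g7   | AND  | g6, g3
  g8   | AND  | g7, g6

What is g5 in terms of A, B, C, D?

((NOT D XNOR B) XNOR A) XNOR D

g2 = NOT D
g3 = g2 XNOR B = NOT D XNOR B
g4 = g3 XNOR A = (NOT D XNOR B) XNOR A
g5 = g4 XNOR D = ((NOT D XNOR B) XNOR A) XNOR D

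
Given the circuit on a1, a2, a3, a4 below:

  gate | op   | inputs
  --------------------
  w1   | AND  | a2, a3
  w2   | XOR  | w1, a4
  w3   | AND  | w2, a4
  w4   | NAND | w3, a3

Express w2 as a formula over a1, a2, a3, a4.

w1 = a2 AND a3
w2 = w1 XOR a4 = (a2 AND a3) XOR a4

(a2 AND a3) XOR a4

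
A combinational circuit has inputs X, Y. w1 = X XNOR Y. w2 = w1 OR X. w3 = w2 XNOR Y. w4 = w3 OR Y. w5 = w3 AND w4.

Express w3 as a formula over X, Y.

w1 = X XNOR Y
w2 = w1 OR X = (X XNOR Y) OR X
w3 = w2 XNOR Y = ((X XNOR Y) OR X) XNOR Y

((X XNOR Y) OR X) XNOR Y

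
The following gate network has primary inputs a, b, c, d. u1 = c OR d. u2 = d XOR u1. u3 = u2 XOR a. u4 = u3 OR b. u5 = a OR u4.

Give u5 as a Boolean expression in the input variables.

u1 = c OR d
u2 = d XOR u1 = d XOR (c OR d)
u3 = u2 XOR a = (d XOR (c OR d)) XOR a
u4 = u3 OR b = ((d XOR (c OR d)) XOR a) OR b
u5 = a OR u4 = a OR (((d XOR (c OR d)) XOR a) OR b)

a OR (((d XOR (c OR d)) XOR a) OR b)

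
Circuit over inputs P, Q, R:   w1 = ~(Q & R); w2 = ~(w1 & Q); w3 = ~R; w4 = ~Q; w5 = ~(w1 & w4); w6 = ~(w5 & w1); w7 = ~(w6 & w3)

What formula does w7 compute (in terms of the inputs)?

~((~((~((~(Q & R)) & ~Q)) & (~(Q & R)))) & ~R)

w1 = ~(Q & R)
w3 = ~R
w4 = ~Q
w5 = ~(w1 & w4) = ~((~(Q & R)) & ~Q)
w6 = ~(w5 & w1) = ~((~((~(Q & R)) & ~Q)) & (~(Q & R)))
w7 = ~(w6 & w3) = ~((~((~((~(Q & R)) & ~Q)) & (~(Q & R)))) & ~R)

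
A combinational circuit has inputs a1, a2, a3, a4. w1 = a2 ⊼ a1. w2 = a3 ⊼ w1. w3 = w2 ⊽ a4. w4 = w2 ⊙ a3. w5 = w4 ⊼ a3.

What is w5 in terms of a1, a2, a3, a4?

((a3 ⊼ (a2 ⊼ a1)) ⊙ a3) ⊼ a3

w1 = a2 ⊼ a1
w2 = a3 ⊼ w1 = a3 ⊼ (a2 ⊼ a1)
w4 = w2 ⊙ a3 = (a3 ⊼ (a2 ⊼ a1)) ⊙ a3
w5 = w4 ⊼ a3 = ((a3 ⊼ (a2 ⊼ a1)) ⊙ a3) ⊼ a3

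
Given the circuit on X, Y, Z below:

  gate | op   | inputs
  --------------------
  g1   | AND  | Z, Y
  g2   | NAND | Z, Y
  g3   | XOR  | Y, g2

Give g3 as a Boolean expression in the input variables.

g2 = Z NAND Y
g3 = Y XOR g2 = Y XOR (Z NAND Y)

Y XOR (Z NAND Y)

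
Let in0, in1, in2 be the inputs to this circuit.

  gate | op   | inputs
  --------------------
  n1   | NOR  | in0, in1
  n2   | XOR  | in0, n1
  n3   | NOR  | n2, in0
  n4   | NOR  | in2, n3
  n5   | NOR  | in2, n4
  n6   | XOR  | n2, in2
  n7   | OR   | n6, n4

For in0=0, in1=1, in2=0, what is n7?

n1 = 0 NOR 1 = 0
n2 = 0 XOR 0 = 0
n3 = 0 NOR 0 = 1
n4 = 0 NOR 1 = 0
n6 = 0 XOR 0 = 0
n7 = 0 OR 0 = 0

0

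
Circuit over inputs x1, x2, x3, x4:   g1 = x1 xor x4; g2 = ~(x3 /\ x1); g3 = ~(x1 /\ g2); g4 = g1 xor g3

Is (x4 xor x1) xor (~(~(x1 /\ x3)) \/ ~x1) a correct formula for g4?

g1 = x1 xor x4
g2 = ~(x3 /\ x1)
g3 = ~(x1 /\ g2) = ~(x1 /\ (~(x3 /\ x1)))
g4 = g1 xor g3 = (x1 xor x4) xor (~(x1 /\ (~(x3 /\ x1))))
At x1=0, x2=0, x3=0, x4=1: circuit gives 0, formula gives 0.
At x1=0, x2=0, x3=0, x4=0: circuit gives 1, formula gives 1.
Agrees on all 16 inputs.

Yes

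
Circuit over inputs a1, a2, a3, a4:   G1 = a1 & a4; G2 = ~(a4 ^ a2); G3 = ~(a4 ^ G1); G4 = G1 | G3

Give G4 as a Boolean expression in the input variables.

(a1 & a4) | (~(a4 ^ (a1 & a4)))

G1 = a1 & a4
G3 = ~(a4 ^ G1) = ~(a4 ^ (a1 & a4))
G4 = G1 | G3 = (a1 & a4) | (~(a4 ^ (a1 & a4)))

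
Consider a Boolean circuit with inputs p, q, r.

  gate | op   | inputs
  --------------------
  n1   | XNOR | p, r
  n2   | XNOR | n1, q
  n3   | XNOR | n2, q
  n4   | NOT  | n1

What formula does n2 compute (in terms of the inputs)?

(p XNOR r) XNOR q

n1 = p XNOR r
n2 = n1 XNOR q = (p XNOR r) XNOR q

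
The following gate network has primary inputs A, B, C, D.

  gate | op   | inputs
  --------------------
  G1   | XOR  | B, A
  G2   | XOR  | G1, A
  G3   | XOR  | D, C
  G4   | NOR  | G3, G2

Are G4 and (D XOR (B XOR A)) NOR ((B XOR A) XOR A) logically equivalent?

G1 = B XOR A
G2 = G1 XOR A = (B XOR A) XOR A
G3 = D XOR C
G4 = G3 NOR G2 = (D XOR C) NOR ((B XOR A) XOR A)
At A=0, B=0, C=1, D=0: circuit gives 0, formula gives 1.

No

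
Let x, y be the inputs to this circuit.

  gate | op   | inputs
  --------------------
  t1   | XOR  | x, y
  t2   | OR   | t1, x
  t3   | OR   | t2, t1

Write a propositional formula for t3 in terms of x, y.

t1 = x XOR y
t2 = t1 OR x = (x XOR y) OR x
t3 = t2 OR t1 = ((x XOR y) OR x) OR (x XOR y)

((x XOR y) OR x) OR (x XOR y)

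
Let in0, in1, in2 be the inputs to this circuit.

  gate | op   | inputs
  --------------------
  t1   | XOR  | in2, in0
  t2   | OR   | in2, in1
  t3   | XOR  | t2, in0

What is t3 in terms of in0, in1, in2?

(in2 OR in1) XOR in0

t2 = in2 OR in1
t3 = t2 XOR in0 = (in2 OR in1) XOR in0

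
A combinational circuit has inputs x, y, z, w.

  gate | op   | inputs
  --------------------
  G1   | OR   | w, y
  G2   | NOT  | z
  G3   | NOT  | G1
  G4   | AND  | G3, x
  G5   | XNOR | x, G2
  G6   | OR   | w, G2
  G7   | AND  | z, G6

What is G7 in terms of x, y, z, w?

z AND (w OR NOT z)

G2 = NOT z
G6 = w OR G2 = w OR NOT z
G7 = z AND G6 = z AND (w OR NOT z)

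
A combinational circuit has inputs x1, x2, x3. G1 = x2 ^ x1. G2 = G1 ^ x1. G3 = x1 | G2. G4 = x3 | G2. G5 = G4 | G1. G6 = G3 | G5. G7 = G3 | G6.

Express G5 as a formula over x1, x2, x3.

G1 = x2 ^ x1
G2 = G1 ^ x1 = (x2 ^ x1) ^ x1
G4 = x3 | G2 = x3 | ((x2 ^ x1) ^ x1)
G5 = G4 | G1 = (x3 | ((x2 ^ x1) ^ x1)) | (x2 ^ x1)

(x3 | ((x2 ^ x1) ^ x1)) | (x2 ^ x1)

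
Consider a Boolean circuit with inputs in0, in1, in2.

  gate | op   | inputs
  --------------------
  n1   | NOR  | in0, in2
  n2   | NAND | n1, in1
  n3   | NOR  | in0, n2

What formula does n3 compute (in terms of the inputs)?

in0 NOR ((in0 NOR in2) NAND in1)

n1 = in0 NOR in2
n2 = n1 NAND in1 = (in0 NOR in2) NAND in1
n3 = in0 NOR n2 = in0 NOR ((in0 NOR in2) NAND in1)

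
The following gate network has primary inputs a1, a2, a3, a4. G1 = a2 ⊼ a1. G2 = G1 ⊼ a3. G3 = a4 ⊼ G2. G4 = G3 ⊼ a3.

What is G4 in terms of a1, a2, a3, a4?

G1 = a2 ⊼ a1
G2 = G1 ⊼ a3 = (a2 ⊼ a1) ⊼ a3
G3 = a4 ⊼ G2 = a4 ⊼ ((a2 ⊼ a1) ⊼ a3)
G4 = G3 ⊼ a3 = (a4 ⊼ ((a2 ⊼ a1) ⊼ a3)) ⊼ a3

(a4 ⊼ ((a2 ⊼ a1) ⊼ a3)) ⊼ a3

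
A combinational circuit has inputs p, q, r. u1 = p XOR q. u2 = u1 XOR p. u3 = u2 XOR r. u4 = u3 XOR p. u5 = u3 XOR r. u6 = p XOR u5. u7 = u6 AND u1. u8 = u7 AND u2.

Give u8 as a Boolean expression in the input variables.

((p XOR ((((p XOR q) XOR p) XOR r) XOR r)) AND (p XOR q)) AND ((p XOR q) XOR p)

u1 = p XOR q
u2 = u1 XOR p = (p XOR q) XOR p
u3 = u2 XOR r = ((p XOR q) XOR p) XOR r
u5 = u3 XOR r = (((p XOR q) XOR p) XOR r) XOR r
u6 = p XOR u5 = p XOR ((((p XOR q) XOR p) XOR r) XOR r)
u7 = u6 AND u1 = (p XOR ((((p XOR q) XOR p) XOR r) XOR r)) AND (p XOR q)
u8 = u7 AND u2 = ((p XOR ((((p XOR q) XOR p) XOR r) XOR r)) AND (p XOR q)) AND ((p XOR q) XOR p)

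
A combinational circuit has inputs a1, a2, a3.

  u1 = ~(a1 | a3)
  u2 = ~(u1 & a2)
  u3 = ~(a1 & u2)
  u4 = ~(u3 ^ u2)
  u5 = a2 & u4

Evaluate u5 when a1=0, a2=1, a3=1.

1

u1 = ~(0 | 1) = 0
u2 = ~(0 & 1) = 1
u3 = ~(0 & 1) = 1
u4 = ~(1 ^ 1) = 1
u5 = 1 & 1 = 1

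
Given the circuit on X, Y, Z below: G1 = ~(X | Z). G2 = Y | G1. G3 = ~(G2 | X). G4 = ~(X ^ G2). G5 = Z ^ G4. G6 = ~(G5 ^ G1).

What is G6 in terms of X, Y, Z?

~((Z ^ (~(X ^ (Y | (~(X | Z)))))) ^ (~(X | Z)))

G1 = ~(X | Z)
G2 = Y | G1 = Y | (~(X | Z))
G4 = ~(X ^ G2) = ~(X ^ (Y | (~(X | Z))))
G5 = Z ^ G4 = Z ^ (~(X ^ (Y | (~(X | Z)))))
G6 = ~(G5 ^ G1) = ~((Z ^ (~(X ^ (Y | (~(X | Z)))))) ^ (~(X | Z)))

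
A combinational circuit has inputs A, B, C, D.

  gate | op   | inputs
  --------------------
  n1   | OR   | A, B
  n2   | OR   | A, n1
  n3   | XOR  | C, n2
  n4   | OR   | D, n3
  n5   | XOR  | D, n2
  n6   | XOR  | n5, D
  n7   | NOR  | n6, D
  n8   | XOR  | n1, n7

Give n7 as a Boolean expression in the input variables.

((D XOR (A OR (A OR B))) XOR D) NOR D

n1 = A OR B
n2 = A OR n1 = A OR (A OR B)
n5 = D XOR n2 = D XOR (A OR (A OR B))
n6 = n5 XOR D = (D XOR (A OR (A OR B))) XOR D
n7 = n6 NOR D = ((D XOR (A OR (A OR B))) XOR D) NOR D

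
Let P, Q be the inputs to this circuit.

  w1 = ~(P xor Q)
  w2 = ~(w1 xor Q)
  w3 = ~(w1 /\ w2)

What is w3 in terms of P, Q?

w1 = ~(P xor Q)
w2 = ~(w1 xor Q) = ~((~(P xor Q)) xor Q)
w3 = ~(w1 /\ w2) = ~((~(P xor Q)) /\ (~((~(P xor Q)) xor Q)))

~((~(P xor Q)) /\ (~((~(P xor Q)) xor Q)))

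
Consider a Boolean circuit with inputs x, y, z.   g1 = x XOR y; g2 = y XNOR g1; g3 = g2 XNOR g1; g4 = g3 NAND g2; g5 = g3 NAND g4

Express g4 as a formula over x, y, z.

g1 = x XOR y
g2 = y XNOR g1 = y XNOR (x XOR y)
g3 = g2 XNOR g1 = (y XNOR (x XOR y)) XNOR (x XOR y)
g4 = g3 NAND g2 = ((y XNOR (x XOR y)) XNOR (x XOR y)) NAND (y XNOR (x XOR y))

((y XNOR (x XOR y)) XNOR (x XOR y)) NAND (y XNOR (x XOR y))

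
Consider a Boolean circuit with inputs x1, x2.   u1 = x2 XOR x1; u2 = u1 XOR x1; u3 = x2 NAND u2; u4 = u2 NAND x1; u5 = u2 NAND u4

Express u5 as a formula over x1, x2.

u1 = x2 XOR x1
u2 = u1 XOR x1 = (x2 XOR x1) XOR x1
u4 = u2 NAND x1 = ((x2 XOR x1) XOR x1) NAND x1
u5 = u2 NAND u4 = ((x2 XOR x1) XOR x1) NAND (((x2 XOR x1) XOR x1) NAND x1)

((x2 XOR x1) XOR x1) NAND (((x2 XOR x1) XOR x1) NAND x1)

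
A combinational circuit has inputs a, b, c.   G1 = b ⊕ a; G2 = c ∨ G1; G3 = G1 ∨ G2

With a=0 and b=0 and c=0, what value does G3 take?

0

G1 = 0 ⊕ 0 = 0
G2 = 0 ∨ 0 = 0
G3 = 0 ∨ 0 = 0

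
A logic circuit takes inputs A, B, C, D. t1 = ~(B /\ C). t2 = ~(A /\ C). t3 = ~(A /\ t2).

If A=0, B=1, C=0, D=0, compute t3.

t2 = ~(0 /\ 0) = 1
t3 = ~(0 /\ 1) = 1

1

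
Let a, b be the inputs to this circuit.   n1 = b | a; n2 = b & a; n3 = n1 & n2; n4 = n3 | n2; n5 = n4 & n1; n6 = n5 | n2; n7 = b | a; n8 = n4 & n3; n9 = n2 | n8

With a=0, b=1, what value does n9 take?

n1 = 1 | 0 = 1
n2 = 1 & 0 = 0
n3 = 1 & 0 = 0
n4 = 0 | 0 = 0
n8 = 0 & 0 = 0
n9 = 0 | 0 = 0

0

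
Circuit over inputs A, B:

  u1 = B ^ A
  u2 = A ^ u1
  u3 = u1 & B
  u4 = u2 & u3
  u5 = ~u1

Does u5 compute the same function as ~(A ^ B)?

Yes

u1 = B ^ A
u5 = ~u1 = ~(B ^ A)
At A=0, B=1: circuit gives 0, formula gives 0.
At A=0, B=0: circuit gives 1, formula gives 1.
Agrees on all 4 inputs.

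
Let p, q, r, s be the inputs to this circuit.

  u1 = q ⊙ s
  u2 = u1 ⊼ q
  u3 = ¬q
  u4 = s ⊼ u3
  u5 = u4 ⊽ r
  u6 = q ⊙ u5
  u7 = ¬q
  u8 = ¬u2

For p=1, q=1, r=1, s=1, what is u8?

u1 = 1 ⊙ 1 = 1
u2 = 1 ⊼ 1 = 0
u8 = ¬0 = 1

1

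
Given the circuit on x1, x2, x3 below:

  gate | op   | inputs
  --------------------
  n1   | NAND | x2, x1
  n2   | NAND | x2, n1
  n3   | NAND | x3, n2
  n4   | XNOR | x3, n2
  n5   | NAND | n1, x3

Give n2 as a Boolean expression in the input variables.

x2 NAND (x2 NAND x1)

n1 = x2 NAND x1
n2 = x2 NAND n1 = x2 NAND (x2 NAND x1)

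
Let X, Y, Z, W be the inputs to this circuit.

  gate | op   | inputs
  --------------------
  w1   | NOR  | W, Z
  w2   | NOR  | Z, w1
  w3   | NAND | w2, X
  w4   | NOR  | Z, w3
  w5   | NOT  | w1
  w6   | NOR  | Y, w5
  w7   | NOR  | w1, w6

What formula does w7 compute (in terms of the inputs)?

(W NOR Z) NOR (Y NOR NOT (W NOR Z))

w1 = W NOR Z
w5 = NOT w1 = NOT (W NOR Z)
w6 = Y NOR w5 = Y NOR NOT (W NOR Z)
w7 = w1 NOR w6 = (W NOR Z) NOR (Y NOR NOT (W NOR Z))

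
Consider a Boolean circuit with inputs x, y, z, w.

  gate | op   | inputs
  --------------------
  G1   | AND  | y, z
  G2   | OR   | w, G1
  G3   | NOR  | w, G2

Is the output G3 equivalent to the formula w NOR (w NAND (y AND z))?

G1 = y AND z
G2 = w OR G1 = w OR (y AND z)
G3 = w NOR G2 = w NOR (w OR (y AND z))
At x=0, y=0, z=0, w=0: circuit gives 1, formula gives 0.

No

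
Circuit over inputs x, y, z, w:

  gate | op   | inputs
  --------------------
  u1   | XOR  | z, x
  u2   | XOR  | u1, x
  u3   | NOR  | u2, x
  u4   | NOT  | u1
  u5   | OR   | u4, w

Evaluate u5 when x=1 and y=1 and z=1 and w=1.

1

u1 = 1 XOR 1 = 0
u4 = NOT 0 = 1
u5 = 1 OR 1 = 1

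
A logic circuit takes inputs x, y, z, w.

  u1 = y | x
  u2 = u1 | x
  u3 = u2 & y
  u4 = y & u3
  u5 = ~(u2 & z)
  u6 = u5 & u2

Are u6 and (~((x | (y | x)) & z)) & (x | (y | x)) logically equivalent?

Yes

u1 = y | x
u2 = u1 | x = (y | x) | x
u5 = ~(u2 & z) = ~(((y | x) | x) & z)
u6 = u5 & u2 = (~(((y | x) | x) & z)) & ((y | x) | x)
At x=0, y=0, z=0, w=0: circuit gives 0, formula gives 0.
At x=0, y=1, z=0, w=0: circuit gives 1, formula gives 1.
Agrees on all 16 inputs.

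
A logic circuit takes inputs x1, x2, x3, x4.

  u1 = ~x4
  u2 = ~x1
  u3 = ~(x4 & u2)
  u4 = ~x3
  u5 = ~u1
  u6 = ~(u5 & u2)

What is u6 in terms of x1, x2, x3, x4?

u1 = ~x4
u2 = ~x1
u5 = ~u1 = ~~x4
u6 = ~(u5 & u2) = ~(~~x4 & ~x1)

~(~~x4 & ~x1)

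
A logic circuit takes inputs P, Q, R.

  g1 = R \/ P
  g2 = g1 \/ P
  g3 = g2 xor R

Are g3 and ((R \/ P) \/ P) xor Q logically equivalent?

g1 = R \/ P
g2 = g1 \/ P = (R \/ P) \/ P
g3 = g2 xor R = ((R \/ P) \/ P) xor R
At P=0, Q=0, R=1: circuit gives 0, formula gives 1.

No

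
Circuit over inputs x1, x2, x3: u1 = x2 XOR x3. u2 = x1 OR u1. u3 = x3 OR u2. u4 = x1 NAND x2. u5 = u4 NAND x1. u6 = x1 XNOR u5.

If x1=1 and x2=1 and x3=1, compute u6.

u4 = 1 NAND 1 = 0
u5 = 0 NAND 1 = 1
u6 = 1 XNOR 1 = 1

1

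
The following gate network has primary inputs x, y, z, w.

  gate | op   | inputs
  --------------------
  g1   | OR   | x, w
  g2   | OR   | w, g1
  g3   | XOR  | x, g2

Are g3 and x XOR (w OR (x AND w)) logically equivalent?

No

g1 = x OR w
g2 = w OR g1 = w OR (x OR w)
g3 = x XOR g2 = x XOR (w OR (x OR w))
At x=1, y=0, z=0, w=0: circuit gives 0, formula gives 1.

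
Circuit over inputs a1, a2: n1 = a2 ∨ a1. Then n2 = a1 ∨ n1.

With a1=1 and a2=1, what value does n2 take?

1

n1 = 1 ∨ 1 = 1
n2 = 1 ∨ 1 = 1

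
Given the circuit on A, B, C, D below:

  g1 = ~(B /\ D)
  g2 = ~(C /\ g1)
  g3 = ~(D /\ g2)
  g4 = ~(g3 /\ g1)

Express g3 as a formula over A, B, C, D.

~(D /\ (~(C /\ (~(B /\ D)))))

g1 = ~(B /\ D)
g2 = ~(C /\ g1) = ~(C /\ (~(B /\ D)))
g3 = ~(D /\ g2) = ~(D /\ (~(C /\ (~(B /\ D)))))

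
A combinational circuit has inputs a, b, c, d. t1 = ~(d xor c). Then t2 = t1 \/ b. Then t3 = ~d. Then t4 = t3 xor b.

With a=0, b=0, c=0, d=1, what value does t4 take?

0

t3 = ~1 = 0
t4 = 0 xor 0 = 0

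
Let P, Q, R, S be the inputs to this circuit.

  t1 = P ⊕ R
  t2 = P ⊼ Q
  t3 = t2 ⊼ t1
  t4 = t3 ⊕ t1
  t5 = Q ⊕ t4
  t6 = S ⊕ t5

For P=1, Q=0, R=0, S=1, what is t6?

0

t1 = 1 ⊕ 0 = 1
t2 = 1 ⊼ 0 = 1
t3 = 1 ⊼ 1 = 0
t4 = 0 ⊕ 1 = 1
t5 = 0 ⊕ 1 = 1
t6 = 1 ⊕ 1 = 0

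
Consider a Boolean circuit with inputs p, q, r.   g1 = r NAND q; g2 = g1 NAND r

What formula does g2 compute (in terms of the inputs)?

g1 = r NAND q
g2 = g1 NAND r = (r NAND q) NAND r

(r NAND q) NAND r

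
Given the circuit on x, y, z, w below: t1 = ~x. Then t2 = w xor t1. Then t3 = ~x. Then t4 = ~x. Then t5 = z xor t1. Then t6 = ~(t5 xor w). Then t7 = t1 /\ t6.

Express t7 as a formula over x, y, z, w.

t1 = ~x
t5 = z xor t1 = z xor ~x
t6 = ~(t5 xor w) = ~((z xor ~x) xor w)
t7 = t1 /\ t6 = ~x /\ (~((z xor ~x) xor w))

~x /\ (~((z xor ~x) xor w))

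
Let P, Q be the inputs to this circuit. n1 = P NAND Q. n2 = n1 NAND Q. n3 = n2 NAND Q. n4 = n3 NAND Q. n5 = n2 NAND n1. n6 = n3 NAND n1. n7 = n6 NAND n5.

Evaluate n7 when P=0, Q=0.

n1 = 0 NAND 0 = 1
n2 = 1 NAND 0 = 1
n3 = 1 NAND 0 = 1
n5 = 1 NAND 1 = 0
n6 = 1 NAND 1 = 0
n7 = 0 NAND 0 = 1

1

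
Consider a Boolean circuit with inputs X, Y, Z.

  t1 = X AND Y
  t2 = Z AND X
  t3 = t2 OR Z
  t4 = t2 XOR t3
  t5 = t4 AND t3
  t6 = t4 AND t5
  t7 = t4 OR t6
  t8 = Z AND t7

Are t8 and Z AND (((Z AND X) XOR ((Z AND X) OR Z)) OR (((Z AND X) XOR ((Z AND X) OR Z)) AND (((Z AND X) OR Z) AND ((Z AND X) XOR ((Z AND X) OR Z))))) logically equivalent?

Yes

t2 = Z AND X
t3 = t2 OR Z = (Z AND X) OR Z
t4 = t2 XOR t3 = (Z AND X) XOR ((Z AND X) OR Z)
t5 = t4 AND t3 = ((Z AND X) XOR ((Z AND X) OR Z)) AND ((Z AND X) OR Z)
t6 = t4 AND t5 = ((Z AND X) XOR ((Z AND X) OR Z)) AND (((Z AND X) XOR ((Z AND X) OR Z)) AND ((Z AND X) OR Z))
t7 = t4 OR t6 = ((Z AND X) XOR ((Z AND X) OR Z)) OR (((Z AND X) XOR ((Z AND X) OR Z)) AND (((Z AND X) XOR ((Z AND X) OR Z)) AND ((Z AND X) OR Z)))
t8 = Z AND t7 = Z AND (((Z AND X) XOR ((Z AND X) OR Z)) OR (((Z AND X) XOR ((Z AND X) OR Z)) AND (((Z AND X) XOR ((Z AND X) OR Z)) AND ((Z AND X) OR Z))))
At X=0, Y=0, Z=0: circuit gives 0, formula gives 0.
At X=0, Y=0, Z=1: circuit gives 1, formula gives 1.
Agrees on all 8 inputs.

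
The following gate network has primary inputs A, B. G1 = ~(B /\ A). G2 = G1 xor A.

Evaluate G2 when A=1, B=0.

G1 = ~(0 /\ 1) = 1
G2 = 1 xor 1 = 0

0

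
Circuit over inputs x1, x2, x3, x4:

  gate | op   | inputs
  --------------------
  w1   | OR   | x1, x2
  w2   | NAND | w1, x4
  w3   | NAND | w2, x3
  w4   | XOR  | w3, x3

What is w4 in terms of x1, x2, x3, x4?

w1 = x1 OR x2
w2 = w1 NAND x4 = (x1 OR x2) NAND x4
w3 = w2 NAND x3 = ((x1 OR x2) NAND x4) NAND x3
w4 = w3 XOR x3 = (((x1 OR x2) NAND x4) NAND x3) XOR x3

(((x1 OR x2) NAND x4) NAND x3) XOR x3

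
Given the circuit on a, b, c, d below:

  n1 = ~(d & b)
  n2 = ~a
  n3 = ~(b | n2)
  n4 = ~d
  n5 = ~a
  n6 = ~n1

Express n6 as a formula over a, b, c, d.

n1 = ~(d & b)
n6 = ~n1 = ~(~(d & b))

~(~(d & b))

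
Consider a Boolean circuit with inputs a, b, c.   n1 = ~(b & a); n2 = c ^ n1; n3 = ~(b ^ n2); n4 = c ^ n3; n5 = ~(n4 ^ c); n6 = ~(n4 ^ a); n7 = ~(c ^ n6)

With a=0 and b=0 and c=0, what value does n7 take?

n1 = ~(0 & 0) = 1
n2 = 0 ^ 1 = 1
n3 = ~(0 ^ 1) = 0
n4 = 0 ^ 0 = 0
n6 = ~(0 ^ 0) = 1
n7 = ~(0 ^ 1) = 0

0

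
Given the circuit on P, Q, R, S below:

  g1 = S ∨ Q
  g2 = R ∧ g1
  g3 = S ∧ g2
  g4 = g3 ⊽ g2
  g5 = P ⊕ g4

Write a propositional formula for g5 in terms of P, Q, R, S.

g1 = S ∨ Q
g2 = R ∧ g1 = R ∧ (S ∨ Q)
g3 = S ∧ g2 = S ∧ (R ∧ (S ∨ Q))
g4 = g3 ⊽ g2 = (S ∧ (R ∧ (S ∨ Q))) ⊽ (R ∧ (S ∨ Q))
g5 = P ⊕ g4 = P ⊕ ((S ∧ (R ∧ (S ∨ Q))) ⊽ (R ∧ (S ∨ Q)))

P ⊕ ((S ∧ (R ∧ (S ∨ Q))) ⊽ (R ∧ (S ∨ Q)))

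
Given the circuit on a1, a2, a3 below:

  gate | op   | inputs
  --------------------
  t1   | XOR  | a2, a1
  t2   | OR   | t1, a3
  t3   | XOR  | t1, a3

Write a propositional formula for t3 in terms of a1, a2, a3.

t1 = a2 XOR a1
t3 = t1 XOR a3 = (a2 XOR a1) XOR a3

(a2 XOR a1) XOR a3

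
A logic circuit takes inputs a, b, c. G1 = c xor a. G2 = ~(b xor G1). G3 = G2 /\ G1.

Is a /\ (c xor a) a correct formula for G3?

No

G1 = c xor a
G2 = ~(b xor G1) = ~(b xor (c xor a))
G3 = G2 /\ G1 = (~(b xor (c xor a))) /\ (c xor a)
At a=0, b=1, c=1: circuit gives 1, formula gives 0.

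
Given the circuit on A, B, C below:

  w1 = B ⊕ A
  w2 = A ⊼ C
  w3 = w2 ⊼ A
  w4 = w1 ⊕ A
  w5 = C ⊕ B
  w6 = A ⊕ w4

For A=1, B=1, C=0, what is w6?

w1 = 1 ⊕ 1 = 0
w4 = 0 ⊕ 1 = 1
w6 = 1 ⊕ 1 = 0

0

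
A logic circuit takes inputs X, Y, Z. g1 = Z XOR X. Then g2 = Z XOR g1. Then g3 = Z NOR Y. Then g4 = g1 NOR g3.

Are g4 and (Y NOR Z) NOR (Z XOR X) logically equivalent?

Yes

g1 = Z XOR X
g3 = Z NOR Y
g4 = g1 NOR g3 = (Z XOR X) NOR (Z NOR Y)
At X=0, Y=0, Z=0: circuit gives 0, formula gives 0.
At X=0, Y=1, Z=0: circuit gives 1, formula gives 1.
Agrees on all 8 inputs.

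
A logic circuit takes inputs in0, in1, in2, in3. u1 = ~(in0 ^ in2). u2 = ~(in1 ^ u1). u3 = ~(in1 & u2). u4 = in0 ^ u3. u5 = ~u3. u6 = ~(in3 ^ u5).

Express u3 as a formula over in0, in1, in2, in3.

u1 = ~(in0 ^ in2)
u2 = ~(in1 ^ u1) = ~(in1 ^ (~(in0 ^ in2)))
u3 = ~(in1 & u2) = ~(in1 & (~(in1 ^ (~(in0 ^ in2)))))

~(in1 & (~(in1 ^ (~(in0 ^ in2)))))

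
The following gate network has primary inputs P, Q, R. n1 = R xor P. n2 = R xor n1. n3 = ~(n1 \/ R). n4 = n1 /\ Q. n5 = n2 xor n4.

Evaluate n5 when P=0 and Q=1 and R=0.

0

n1 = 0 xor 0 = 0
n2 = 0 xor 0 = 0
n4 = 0 /\ 1 = 0
n5 = 0 xor 0 = 0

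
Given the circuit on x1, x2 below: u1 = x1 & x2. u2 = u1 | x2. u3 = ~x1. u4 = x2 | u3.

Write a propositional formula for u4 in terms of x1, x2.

u3 = ~x1
u4 = x2 | u3 = x2 | ~x1

x2 | ~x1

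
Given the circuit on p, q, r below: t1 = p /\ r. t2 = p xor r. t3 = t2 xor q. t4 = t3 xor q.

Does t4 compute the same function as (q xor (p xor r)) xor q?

t2 = p xor r
t3 = t2 xor q = (p xor r) xor q
t4 = t3 xor q = ((p xor r) xor q) xor q
At p=0, q=0, r=0: circuit gives 0, formula gives 0.
At p=0, q=0, r=1: circuit gives 1, formula gives 1.
Agrees on all 8 inputs.

Yes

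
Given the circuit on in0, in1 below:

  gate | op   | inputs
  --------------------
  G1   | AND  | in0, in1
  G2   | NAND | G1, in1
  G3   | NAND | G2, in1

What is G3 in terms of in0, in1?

G1 = in0 AND in1
G2 = G1 NAND in1 = (in0 AND in1) NAND in1
G3 = G2 NAND in1 = ((in0 AND in1) NAND in1) NAND in1

((in0 AND in1) NAND in1) NAND in1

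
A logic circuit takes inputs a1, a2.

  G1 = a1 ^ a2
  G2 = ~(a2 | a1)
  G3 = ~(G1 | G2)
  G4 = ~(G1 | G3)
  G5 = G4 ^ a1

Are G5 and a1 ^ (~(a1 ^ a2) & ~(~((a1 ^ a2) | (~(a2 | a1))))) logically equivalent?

Yes

G1 = a1 ^ a2
G2 = ~(a2 | a1)
G3 = ~(G1 | G2) = ~((a1 ^ a2) | (~(a2 | a1)))
G4 = ~(G1 | G3) = ~((a1 ^ a2) | (~((a1 ^ a2) | (~(a2 | a1)))))
G5 = G4 ^ a1 = (~((a1 ^ a2) | (~((a1 ^ a2) | (~(a2 | a1)))))) ^ a1
At a1=0, a2=1: circuit gives 0, formula gives 0.
At a1=0, a2=0: circuit gives 1, formula gives 1.
Agrees on all 4 inputs.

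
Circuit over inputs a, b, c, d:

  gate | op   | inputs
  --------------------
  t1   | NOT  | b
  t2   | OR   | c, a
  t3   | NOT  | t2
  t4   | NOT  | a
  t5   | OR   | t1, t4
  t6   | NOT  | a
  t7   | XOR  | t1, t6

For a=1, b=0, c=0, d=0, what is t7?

t1 = NOT 0 = 1
t6 = NOT 1 = 0
t7 = 1 XOR 0 = 1

1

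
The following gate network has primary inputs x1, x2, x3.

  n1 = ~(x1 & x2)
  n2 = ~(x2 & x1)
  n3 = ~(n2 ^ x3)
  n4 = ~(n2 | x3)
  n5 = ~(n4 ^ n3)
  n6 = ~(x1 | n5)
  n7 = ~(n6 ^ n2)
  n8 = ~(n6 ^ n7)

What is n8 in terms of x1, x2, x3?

~((~(x1 | (~((~((~(x2 & x1)) | x3)) ^ (~((~(x2 & x1)) ^ x3)))))) ^ (~((~(x1 | (~((~((~(x2 & x1)) | x3)) ^ (~((~(x2 & x1)) ^ x3)))))) ^ (~(x2 & x1)))))

n2 = ~(x2 & x1)
n3 = ~(n2 ^ x3) = ~((~(x2 & x1)) ^ x3)
n4 = ~(n2 | x3) = ~((~(x2 & x1)) | x3)
n5 = ~(n4 ^ n3) = ~((~((~(x2 & x1)) | x3)) ^ (~((~(x2 & x1)) ^ x3)))
n6 = ~(x1 | n5) = ~(x1 | (~((~((~(x2 & x1)) | x3)) ^ (~((~(x2 & x1)) ^ x3)))))
n7 = ~(n6 ^ n2) = ~((~(x1 | (~((~((~(x2 & x1)) | x3)) ^ (~((~(x2 & x1)) ^ x3)))))) ^ (~(x2 & x1)))
n8 = ~(n6 ^ n7) = ~((~(x1 | (~((~((~(x2 & x1)) | x3)) ^ (~((~(x2 & x1)) ^ x3)))))) ^ (~((~(x1 | (~((~((~(x2 & x1)) | x3)) ^ (~((~(x2 & x1)) ^ x3)))))) ^ (~(x2 & x1)))))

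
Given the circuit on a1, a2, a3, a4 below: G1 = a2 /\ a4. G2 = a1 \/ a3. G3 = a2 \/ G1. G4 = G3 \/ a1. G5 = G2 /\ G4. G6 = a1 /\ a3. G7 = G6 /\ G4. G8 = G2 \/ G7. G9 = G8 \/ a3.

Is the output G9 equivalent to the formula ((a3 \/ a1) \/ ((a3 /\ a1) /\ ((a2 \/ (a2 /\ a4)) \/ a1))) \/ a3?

G1 = a2 /\ a4
G2 = a1 \/ a3
G3 = a2 \/ G1 = a2 \/ (a2 /\ a4)
G4 = G3 \/ a1 = (a2 \/ (a2 /\ a4)) \/ a1
G6 = a1 /\ a3
G7 = G6 /\ G4 = (a1 /\ a3) /\ ((a2 \/ (a2 /\ a4)) \/ a1)
G8 = G2 \/ G7 = (a1 \/ a3) \/ ((a1 /\ a3) /\ ((a2 \/ (a2 /\ a4)) \/ a1))
G9 = G8 \/ a3 = ((a1 \/ a3) \/ ((a1 /\ a3) /\ ((a2 \/ (a2 /\ a4)) \/ a1))) \/ a3
At a1=0, a2=0, a3=0, a4=0: circuit gives 0, formula gives 0.
At a1=0, a2=0, a3=1, a4=0: circuit gives 1, formula gives 1.
Agrees on all 16 inputs.

Yes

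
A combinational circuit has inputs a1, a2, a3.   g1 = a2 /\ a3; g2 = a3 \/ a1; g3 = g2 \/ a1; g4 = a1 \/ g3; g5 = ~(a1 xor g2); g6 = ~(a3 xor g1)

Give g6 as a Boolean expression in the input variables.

~(a3 xor (a2 /\ a3))

g1 = a2 /\ a3
g6 = ~(a3 xor g1) = ~(a3 xor (a2 /\ a3))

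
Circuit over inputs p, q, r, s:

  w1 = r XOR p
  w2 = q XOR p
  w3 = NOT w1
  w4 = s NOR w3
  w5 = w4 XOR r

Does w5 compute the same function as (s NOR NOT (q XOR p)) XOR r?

No

w1 = r XOR p
w3 = NOT w1 = NOT (r XOR p)
w4 = s NOR w3 = s NOR NOT (r XOR p)
w5 = w4 XOR r = (s NOR NOT (r XOR p)) XOR r
At p=0, q=0, r=1, s=0: circuit gives 0, formula gives 1.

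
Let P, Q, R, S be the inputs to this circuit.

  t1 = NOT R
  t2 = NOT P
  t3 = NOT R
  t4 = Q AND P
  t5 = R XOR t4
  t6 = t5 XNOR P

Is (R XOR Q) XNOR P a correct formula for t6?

No

t4 = Q AND P
t5 = R XOR t4 = R XOR (Q AND P)
t6 = t5 XNOR P = (R XOR (Q AND P)) XNOR P
At P=0, Q=1, R=0, S=0: circuit gives 1, formula gives 0.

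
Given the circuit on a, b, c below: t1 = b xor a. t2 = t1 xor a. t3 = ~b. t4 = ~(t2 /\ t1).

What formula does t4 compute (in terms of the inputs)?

t1 = b xor a
t2 = t1 xor a = (b xor a) xor a
t4 = ~(t2 /\ t1) = ~(((b xor a) xor a) /\ (b xor a))

~(((b xor a) xor a) /\ (b xor a))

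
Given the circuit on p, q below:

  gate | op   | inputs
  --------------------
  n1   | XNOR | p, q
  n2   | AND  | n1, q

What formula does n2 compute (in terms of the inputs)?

n1 = p XNOR q
n2 = n1 AND q = (p XNOR q) AND q

(p XNOR q) AND q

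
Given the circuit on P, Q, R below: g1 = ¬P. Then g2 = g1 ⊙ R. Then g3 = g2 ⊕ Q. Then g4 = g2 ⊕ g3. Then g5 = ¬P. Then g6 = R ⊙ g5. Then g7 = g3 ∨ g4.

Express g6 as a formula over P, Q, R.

g5 = ¬P
g6 = R ⊙ g5 = R ⊙ ¬P

R ⊙ ¬P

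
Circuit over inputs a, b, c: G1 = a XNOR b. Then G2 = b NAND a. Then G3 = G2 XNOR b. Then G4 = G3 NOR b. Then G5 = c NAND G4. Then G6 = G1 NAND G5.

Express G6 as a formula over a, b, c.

G1 = a XNOR b
G2 = b NAND a
G3 = G2 XNOR b = (b NAND a) XNOR b
G4 = G3 NOR b = ((b NAND a) XNOR b) NOR b
G5 = c NAND G4 = c NAND (((b NAND a) XNOR b) NOR b)
G6 = G1 NAND G5 = (a XNOR b) NAND (c NAND (((b NAND a) XNOR b) NOR b))

(a XNOR b) NAND (c NAND (((b NAND a) XNOR b) NOR b))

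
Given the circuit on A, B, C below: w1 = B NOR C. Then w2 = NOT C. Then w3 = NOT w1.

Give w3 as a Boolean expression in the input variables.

NOT (B NOR C)

w1 = B NOR C
w3 = NOT w1 = NOT (B NOR C)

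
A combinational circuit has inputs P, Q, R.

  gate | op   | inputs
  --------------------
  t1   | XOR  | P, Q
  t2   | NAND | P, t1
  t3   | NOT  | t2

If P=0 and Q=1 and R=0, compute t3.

0

t1 = 0 XOR 1 = 1
t2 = 0 NAND 1 = 1
t3 = NOT 1 = 0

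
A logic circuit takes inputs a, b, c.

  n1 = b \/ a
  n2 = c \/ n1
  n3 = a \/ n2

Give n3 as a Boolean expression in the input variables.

a \/ (c \/ (b \/ a))

n1 = b \/ a
n2 = c \/ n1 = c \/ (b \/ a)
n3 = a \/ n2 = a \/ (c \/ (b \/ a))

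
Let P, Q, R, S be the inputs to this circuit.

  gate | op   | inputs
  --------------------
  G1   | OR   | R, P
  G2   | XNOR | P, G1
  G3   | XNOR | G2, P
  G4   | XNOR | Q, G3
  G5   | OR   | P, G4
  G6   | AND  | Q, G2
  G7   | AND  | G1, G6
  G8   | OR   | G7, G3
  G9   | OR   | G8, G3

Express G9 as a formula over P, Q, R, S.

G1 = R OR P
G2 = P XNOR G1 = P XNOR (R OR P)
G3 = G2 XNOR P = (P XNOR (R OR P)) XNOR P
G6 = Q AND G2 = Q AND (P XNOR (R OR P))
G7 = G1 AND G6 = (R OR P) AND (Q AND (P XNOR (R OR P)))
G8 = G7 OR G3 = ((R OR P) AND (Q AND (P XNOR (R OR P)))) OR ((P XNOR (R OR P)) XNOR P)
G9 = G8 OR G3 = (((R OR P) AND (Q AND (P XNOR (R OR P)))) OR ((P XNOR (R OR P)) XNOR P)) OR ((P XNOR (R OR P)) XNOR P)

(((R OR P) AND (Q AND (P XNOR (R OR P)))) OR ((P XNOR (R OR P)) XNOR P)) OR ((P XNOR (R OR P)) XNOR P)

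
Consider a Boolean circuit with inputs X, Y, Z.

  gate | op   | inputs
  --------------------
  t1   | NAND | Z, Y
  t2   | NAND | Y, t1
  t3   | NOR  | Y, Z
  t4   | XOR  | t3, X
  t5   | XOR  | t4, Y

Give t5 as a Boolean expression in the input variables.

((Y NOR Z) XOR X) XOR Y

t3 = Y NOR Z
t4 = t3 XOR X = (Y NOR Z) XOR X
t5 = t4 XOR Y = ((Y NOR Z) XOR X) XOR Y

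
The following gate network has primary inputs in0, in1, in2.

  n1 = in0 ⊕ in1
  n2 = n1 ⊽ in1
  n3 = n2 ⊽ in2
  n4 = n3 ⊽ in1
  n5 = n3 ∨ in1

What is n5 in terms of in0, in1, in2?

n1 = in0 ⊕ in1
n2 = n1 ⊽ in1 = (in0 ⊕ in1) ⊽ in1
n3 = n2 ⊽ in2 = ((in0 ⊕ in1) ⊽ in1) ⊽ in2
n5 = n3 ∨ in1 = (((in0 ⊕ in1) ⊽ in1) ⊽ in2) ∨ in1

(((in0 ⊕ in1) ⊽ in1) ⊽ in2) ∨ in1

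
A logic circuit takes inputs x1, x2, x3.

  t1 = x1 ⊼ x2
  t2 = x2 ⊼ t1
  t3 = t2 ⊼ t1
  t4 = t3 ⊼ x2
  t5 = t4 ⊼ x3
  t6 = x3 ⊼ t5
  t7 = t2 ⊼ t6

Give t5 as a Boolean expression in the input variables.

(((x2 ⊼ (x1 ⊼ x2)) ⊼ (x1 ⊼ x2)) ⊼ x2) ⊼ x3

t1 = x1 ⊼ x2
t2 = x2 ⊼ t1 = x2 ⊼ (x1 ⊼ x2)
t3 = t2 ⊼ t1 = (x2 ⊼ (x1 ⊼ x2)) ⊼ (x1 ⊼ x2)
t4 = t3 ⊼ x2 = ((x2 ⊼ (x1 ⊼ x2)) ⊼ (x1 ⊼ x2)) ⊼ x2
t5 = t4 ⊼ x3 = (((x2 ⊼ (x1 ⊼ x2)) ⊼ (x1 ⊼ x2)) ⊼ x2) ⊼ x3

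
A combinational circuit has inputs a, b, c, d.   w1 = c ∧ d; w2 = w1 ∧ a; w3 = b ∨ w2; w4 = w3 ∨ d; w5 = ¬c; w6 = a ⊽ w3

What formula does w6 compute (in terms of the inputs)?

w1 = c ∧ d
w2 = w1 ∧ a = (c ∧ d) ∧ a
w3 = b ∨ w2 = b ∨ ((c ∧ d) ∧ a)
w6 = a ⊽ w3 = a ⊽ (b ∨ ((c ∧ d) ∧ a))

a ⊽ (b ∨ ((c ∧ d) ∧ a))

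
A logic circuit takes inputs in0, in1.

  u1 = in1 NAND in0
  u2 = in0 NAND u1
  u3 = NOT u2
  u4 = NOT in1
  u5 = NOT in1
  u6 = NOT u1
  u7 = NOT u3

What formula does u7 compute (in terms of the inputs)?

u1 = in1 NAND in0
u2 = in0 NAND u1 = in0 NAND (in1 NAND in0)
u3 = NOT u2 = NOT (in0 NAND (in1 NAND in0))
u7 = NOT u3 = NOT NOT (in0 NAND (in1 NAND in0))

NOT NOT (in0 NAND (in1 NAND in0))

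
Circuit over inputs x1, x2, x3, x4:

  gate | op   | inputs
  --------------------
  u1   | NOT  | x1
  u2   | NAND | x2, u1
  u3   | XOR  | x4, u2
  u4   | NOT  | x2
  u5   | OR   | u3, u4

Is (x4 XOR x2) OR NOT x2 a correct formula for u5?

u1 = NOT x1
u2 = x2 NAND u1 = x2 NAND NOT x1
u3 = x4 XOR u2 = x4 XOR (x2 NAND NOT x1)
u4 = NOT x2
u5 = u3 OR u4 = (x4 XOR (x2 NAND NOT x1)) OR NOT x2
At x1=0, x2=1, x3=0, x4=0: circuit gives 0, formula gives 1.

No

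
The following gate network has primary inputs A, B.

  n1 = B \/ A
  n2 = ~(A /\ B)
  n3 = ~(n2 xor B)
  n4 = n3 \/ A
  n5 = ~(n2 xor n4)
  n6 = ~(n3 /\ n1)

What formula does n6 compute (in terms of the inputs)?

~((~((~(A /\ B)) xor B)) /\ (B \/ A))

n1 = B \/ A
n2 = ~(A /\ B)
n3 = ~(n2 xor B) = ~((~(A /\ B)) xor B)
n6 = ~(n3 /\ n1) = ~((~((~(A /\ B)) xor B)) /\ (B \/ A))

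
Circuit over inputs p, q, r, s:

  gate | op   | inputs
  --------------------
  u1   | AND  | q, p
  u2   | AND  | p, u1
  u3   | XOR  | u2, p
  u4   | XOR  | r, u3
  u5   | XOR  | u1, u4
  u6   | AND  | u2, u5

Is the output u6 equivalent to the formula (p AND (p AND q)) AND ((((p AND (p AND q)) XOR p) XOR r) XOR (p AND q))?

u1 = q AND p
u2 = p AND u1 = p AND (q AND p)
u3 = u2 XOR p = (p AND (q AND p)) XOR p
u4 = r XOR u3 = r XOR ((p AND (q AND p)) XOR p)
u5 = u1 XOR u4 = (q AND p) XOR (r XOR ((p AND (q AND p)) XOR p))
u6 = u2 AND u5 = (p AND (q AND p)) AND ((q AND p) XOR (r XOR ((p AND (q AND p)) XOR p)))
At p=0, q=0, r=0, s=0: circuit gives 0, formula gives 0.
At p=1, q=1, r=0, s=0: circuit gives 1, formula gives 1.
Agrees on all 16 inputs.

Yes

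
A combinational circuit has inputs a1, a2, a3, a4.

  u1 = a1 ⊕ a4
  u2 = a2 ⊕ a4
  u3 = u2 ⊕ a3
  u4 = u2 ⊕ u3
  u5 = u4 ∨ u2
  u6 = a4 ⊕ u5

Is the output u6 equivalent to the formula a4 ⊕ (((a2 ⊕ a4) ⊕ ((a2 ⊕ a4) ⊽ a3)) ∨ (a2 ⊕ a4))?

u2 = a2 ⊕ a4
u3 = u2 ⊕ a3 = (a2 ⊕ a4) ⊕ a3
u4 = u2 ⊕ u3 = (a2 ⊕ a4) ⊕ ((a2 ⊕ a4) ⊕ a3)
u5 = u4 ∨ u2 = ((a2 ⊕ a4) ⊕ ((a2 ⊕ a4) ⊕ a3)) ∨ (a2 ⊕ a4)
u6 = a4 ⊕ u5 = a4 ⊕ (((a2 ⊕ a4) ⊕ ((a2 ⊕ a4) ⊕ a3)) ∨ (a2 ⊕ a4))
At a1=0, a2=0, a3=0, a4=0: circuit gives 0, formula gives 1.

No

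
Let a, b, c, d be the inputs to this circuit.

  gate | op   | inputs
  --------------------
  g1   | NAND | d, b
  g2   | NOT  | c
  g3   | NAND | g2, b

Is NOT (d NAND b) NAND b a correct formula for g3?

g2 = NOT c
g3 = g2 NAND b = NOT c NAND b
At a=0, b=1, c=0, d=0: circuit gives 0, formula gives 1.

No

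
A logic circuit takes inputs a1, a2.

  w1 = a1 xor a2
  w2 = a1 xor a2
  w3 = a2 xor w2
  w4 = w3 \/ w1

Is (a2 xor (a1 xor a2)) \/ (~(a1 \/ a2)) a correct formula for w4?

No

w1 = a1 xor a2
w2 = a1 xor a2
w3 = a2 xor w2 = a2 xor (a1 xor a2)
w4 = w3 \/ w1 = (a2 xor (a1 xor a2)) \/ (a1 xor a2)
At a1=0, a2=0: circuit gives 0, formula gives 1.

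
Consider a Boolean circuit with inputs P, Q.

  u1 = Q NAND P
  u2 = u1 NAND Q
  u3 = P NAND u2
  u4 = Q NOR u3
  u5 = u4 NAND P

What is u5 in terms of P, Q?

(Q NOR (P NAND ((Q NAND P) NAND Q))) NAND P

u1 = Q NAND P
u2 = u1 NAND Q = (Q NAND P) NAND Q
u3 = P NAND u2 = P NAND ((Q NAND P) NAND Q)
u4 = Q NOR u3 = Q NOR (P NAND ((Q NAND P) NAND Q))
u5 = u4 NAND P = (Q NOR (P NAND ((Q NAND P) NAND Q))) NAND P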